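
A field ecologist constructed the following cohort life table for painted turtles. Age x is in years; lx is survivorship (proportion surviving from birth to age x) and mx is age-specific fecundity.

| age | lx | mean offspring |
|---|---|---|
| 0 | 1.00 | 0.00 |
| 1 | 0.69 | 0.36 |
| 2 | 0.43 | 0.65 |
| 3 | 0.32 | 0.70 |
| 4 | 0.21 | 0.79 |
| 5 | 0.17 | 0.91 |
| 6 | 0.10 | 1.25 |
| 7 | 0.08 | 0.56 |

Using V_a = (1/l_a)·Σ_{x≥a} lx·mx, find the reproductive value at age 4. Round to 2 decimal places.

2.34

lx·mx for x ≥ 4: 0.1659, 0.1547, 0.125, 0.0448 → sum = 0.4904
V_4 = 0.4904 / l_4 = 0.4904 / 0.21 = 2.335238… → 2.34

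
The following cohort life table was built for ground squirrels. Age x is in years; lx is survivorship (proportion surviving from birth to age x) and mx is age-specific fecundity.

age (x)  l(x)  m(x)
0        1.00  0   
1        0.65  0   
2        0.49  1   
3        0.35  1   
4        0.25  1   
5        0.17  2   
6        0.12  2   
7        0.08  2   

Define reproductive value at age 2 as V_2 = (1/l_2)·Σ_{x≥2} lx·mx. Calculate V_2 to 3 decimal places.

lx·mx for x ≥ 2: 0.49, 0.35, 0.25, 0.34, 0.24, 0.16 → sum = 1.83
V_2 = 1.83 / l_2 = 1.83 / 0.49 = 3.734694… → 3.735

3.735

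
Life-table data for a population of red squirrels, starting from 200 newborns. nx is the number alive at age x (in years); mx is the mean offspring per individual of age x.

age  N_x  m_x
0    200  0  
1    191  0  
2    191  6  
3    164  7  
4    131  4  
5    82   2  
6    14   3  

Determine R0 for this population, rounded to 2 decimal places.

lx = nx/n0 = nx/200: 1, 0.955, 0.955, 0.82, 0.655, 0.41, 0.07
lx·mx by age: 0, 0, 5.73, 5.74, 2.62, 0.82, 0.21
R0 = Σ lx·mx = 15.12 → 15.12

15.12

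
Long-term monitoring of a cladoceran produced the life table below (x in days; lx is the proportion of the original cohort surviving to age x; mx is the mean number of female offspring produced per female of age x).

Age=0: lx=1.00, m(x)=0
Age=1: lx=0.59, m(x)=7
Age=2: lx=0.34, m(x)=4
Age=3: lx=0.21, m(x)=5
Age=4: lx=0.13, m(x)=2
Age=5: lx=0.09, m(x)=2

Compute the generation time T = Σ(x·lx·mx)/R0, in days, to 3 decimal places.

lx·mx: 0, 4.13, 1.36, 1.05, 0.26, 0.18 → R0 = 6.98
x·lx·mx: 0, 4.13, 2.72, 3.15, 1.04, 0.9 → Σ = 11.94
T = 11.94 / 6.98 = 1.710602… → 1.711

1.711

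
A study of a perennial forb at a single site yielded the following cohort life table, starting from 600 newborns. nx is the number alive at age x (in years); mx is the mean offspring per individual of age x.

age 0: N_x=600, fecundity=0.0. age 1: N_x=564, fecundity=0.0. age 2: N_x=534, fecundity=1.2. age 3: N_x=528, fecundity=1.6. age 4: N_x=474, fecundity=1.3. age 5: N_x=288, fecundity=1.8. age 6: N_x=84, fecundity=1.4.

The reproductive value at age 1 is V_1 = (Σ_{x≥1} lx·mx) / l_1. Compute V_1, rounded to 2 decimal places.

4.85

lx = nx/n0 = nx/600: 1, 0.94, 0.89, 0.88, 0.79, 0.48, 0.14
lx·mx for x ≥ 1: 0, 1.068, 1.408, 1.027, 0.864, 0.196 → sum = 4.563
V_1 = 4.563 / l_1 = 4.563 / 0.94 = 4.854255… → 4.85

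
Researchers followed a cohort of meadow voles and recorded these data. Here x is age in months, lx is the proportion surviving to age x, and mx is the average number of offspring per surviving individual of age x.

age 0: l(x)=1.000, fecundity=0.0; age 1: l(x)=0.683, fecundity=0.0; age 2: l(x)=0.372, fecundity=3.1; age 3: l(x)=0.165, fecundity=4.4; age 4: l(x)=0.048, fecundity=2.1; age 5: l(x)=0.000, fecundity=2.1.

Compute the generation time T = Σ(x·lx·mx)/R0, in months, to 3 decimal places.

2.468

lx·mx: 0, 0, 1.1532, 0.726, 0.1008, 0 → R0 = 1.98
x·lx·mx: 0, 0, 2.3064, 2.178, 0.4032, 0 → Σ = 4.8876
T = 4.8876 / 1.98 = 2.468485… → 2.468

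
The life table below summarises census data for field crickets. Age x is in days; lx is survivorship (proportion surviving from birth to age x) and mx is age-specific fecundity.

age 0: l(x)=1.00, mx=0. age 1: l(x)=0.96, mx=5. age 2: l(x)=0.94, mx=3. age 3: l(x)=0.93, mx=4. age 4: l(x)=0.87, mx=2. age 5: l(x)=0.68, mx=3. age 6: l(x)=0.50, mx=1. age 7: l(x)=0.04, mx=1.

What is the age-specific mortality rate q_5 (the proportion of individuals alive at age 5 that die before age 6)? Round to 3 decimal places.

q_5 = (l_5 − l_6) / l_5 = (0.68 − 0.5) / 0.68
     = 0.18 / 0.68 = 0.264706… → 0.265

0.265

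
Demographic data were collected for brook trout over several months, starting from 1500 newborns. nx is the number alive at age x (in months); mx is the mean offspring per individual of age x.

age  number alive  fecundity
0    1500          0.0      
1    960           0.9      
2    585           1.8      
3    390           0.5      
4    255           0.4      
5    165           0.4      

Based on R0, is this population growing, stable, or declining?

lx = nx/n0 = nx/1500: 1, 0.64, 0.39, 0.26, 0.17, 0.11
R0 = Σ lx·mx = 0 + 0.576 + 0.702 + 0.13 + 0.068 + 0.044 = 1.52
R0 > 1, so the population is growing.

growing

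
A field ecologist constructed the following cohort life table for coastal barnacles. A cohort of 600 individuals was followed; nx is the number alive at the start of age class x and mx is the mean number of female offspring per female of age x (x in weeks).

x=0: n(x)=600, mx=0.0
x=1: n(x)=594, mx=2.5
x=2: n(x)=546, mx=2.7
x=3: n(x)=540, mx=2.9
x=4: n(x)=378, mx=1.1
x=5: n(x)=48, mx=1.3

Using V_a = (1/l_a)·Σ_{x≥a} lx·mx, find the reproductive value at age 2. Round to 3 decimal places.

6.444

lx = nx/n0 = nx/600: 1, 0.99, 0.91, 0.9, 0.63, 0.08
lx·mx for x ≥ 2: 2.457, 2.61, 0.693, 0.104 → sum = 5.864
V_2 = 5.864 / l_2 = 5.864 / 0.91 = 6.443956… → 6.444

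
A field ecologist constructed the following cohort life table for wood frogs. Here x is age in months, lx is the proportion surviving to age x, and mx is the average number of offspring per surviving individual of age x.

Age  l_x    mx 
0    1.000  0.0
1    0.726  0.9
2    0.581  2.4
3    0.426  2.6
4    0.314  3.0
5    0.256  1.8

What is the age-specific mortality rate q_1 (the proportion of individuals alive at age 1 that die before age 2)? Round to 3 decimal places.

q_1 = (l_1 − l_2) / l_1 = (0.726 − 0.581) / 0.726
     = 0.145 / 0.726 = 0.199725… → 0.200

0.200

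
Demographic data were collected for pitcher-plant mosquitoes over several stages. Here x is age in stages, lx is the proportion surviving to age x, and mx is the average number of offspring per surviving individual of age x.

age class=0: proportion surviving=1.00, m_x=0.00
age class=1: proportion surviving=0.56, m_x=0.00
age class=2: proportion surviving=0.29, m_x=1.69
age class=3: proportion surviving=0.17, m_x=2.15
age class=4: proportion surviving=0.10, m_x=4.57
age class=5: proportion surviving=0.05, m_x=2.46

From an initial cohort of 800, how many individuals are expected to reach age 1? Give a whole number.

Expected survivors = N0 · l_1 = 800 × 0.56 = 448 → 448

448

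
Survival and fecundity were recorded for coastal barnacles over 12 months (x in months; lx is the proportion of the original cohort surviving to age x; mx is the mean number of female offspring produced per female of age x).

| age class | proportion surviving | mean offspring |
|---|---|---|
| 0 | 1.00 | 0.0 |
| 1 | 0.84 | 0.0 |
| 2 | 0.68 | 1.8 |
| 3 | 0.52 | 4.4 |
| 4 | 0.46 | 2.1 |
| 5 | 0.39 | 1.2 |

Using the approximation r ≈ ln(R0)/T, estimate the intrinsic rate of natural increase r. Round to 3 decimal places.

0.510

R0 = Σ lx·mx = 0 + 0 + 1.224 + 2.288 + 0.966 + 0.468 = 4.946
Σ x·lx·mx = 15.516; T = 15.516/4.946 = 3.13708…
r ≈ ln(R0)/T = ln(4.946)/3.13708… = 0.50958… → 0.510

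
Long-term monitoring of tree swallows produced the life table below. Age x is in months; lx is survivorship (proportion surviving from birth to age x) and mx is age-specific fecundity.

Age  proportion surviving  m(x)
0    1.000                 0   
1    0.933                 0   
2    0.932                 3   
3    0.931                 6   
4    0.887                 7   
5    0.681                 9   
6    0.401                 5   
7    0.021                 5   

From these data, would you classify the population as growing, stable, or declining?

growing

R0 = Σ lx·mx = 0 + 0 + 2.796 + 5.586 + 6.209 + 6.129 + 2.005 + 0.105 = 22.83
R0 > 1, so the population is growing.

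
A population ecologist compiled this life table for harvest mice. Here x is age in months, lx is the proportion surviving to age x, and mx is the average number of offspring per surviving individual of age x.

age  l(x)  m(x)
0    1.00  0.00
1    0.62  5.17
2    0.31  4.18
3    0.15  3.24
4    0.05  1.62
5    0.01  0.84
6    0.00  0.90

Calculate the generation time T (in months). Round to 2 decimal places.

lx·mx: 0, 3.2054, 1.2958, 0.486, 0.081, 0.0084, 0 → R0 = 5.0766
x·lx·mx: 0, 3.2054, 2.5916, 1.458, 0.324, 0.042, 0 → Σ = 7.621
T = 7.621 / 5.0766 = 1.501202… → 1.50

1.50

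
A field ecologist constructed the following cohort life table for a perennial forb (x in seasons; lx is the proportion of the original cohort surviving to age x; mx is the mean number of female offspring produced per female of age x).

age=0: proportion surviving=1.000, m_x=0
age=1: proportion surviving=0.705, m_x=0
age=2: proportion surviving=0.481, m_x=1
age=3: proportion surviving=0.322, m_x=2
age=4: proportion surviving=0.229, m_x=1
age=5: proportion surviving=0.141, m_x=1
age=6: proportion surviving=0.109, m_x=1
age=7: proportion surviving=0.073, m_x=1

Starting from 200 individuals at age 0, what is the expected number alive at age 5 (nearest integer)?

Expected survivors = N0 · l_5 = 200 × 0.141 = 28.2 → 28

28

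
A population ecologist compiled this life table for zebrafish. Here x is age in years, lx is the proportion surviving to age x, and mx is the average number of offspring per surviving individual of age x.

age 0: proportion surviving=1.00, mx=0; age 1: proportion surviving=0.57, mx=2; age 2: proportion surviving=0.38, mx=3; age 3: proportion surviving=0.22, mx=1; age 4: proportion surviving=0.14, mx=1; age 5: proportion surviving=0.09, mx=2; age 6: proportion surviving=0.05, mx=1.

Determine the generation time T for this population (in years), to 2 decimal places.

2.03

lx·mx: 0, 1.14, 1.14, 0.22, 0.14, 0.18, 0.05 → R0 = 2.87
x·lx·mx: 0, 1.14, 2.28, 0.66, 0.56, 0.9, 0.3 → Σ = 5.84
T = 5.84 / 2.87 = 2.034843… → 2.03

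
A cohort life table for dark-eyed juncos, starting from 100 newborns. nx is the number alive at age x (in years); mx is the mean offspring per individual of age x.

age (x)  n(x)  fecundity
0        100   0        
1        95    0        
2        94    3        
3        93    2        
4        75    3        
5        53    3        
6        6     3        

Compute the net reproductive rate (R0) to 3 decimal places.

8.700

lx = nx/n0 = nx/100: 1, 0.95, 0.94, 0.93, 0.75, 0.53, 0.06
lx·mx by age: 0, 0, 2.82, 1.86, 2.25, 1.59, 0.18
R0 = Σ lx·mx = 8.7 → 8.700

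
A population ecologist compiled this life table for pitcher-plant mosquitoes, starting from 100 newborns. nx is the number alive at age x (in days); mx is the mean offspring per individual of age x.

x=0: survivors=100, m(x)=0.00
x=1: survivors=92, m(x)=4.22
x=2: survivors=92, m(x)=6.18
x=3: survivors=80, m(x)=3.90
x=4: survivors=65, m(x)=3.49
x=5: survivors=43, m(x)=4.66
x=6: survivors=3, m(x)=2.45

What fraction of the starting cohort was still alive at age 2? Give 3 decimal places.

0.920

l_2 = n_2/n_0 = 92/100 = 0.92 → 0.920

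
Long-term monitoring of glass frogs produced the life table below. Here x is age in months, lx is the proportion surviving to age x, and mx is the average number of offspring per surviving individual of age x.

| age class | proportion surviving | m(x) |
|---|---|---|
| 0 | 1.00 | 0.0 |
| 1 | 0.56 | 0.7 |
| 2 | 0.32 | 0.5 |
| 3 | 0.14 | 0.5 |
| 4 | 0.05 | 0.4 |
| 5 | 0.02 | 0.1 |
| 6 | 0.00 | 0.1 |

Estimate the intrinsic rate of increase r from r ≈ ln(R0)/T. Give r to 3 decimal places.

-0.280

R0 = Σ lx·mx = 0 + 0.392 + 0.16 + 0.07 + 0.02 + 0.002 + 0 = 0.644
Σ x·lx·mx = 1.012; T = 1.012/0.644 = 1.57143…
r ≈ ln(R0)/T = ln(0.644)/1.57143… = -0.28004… → -0.280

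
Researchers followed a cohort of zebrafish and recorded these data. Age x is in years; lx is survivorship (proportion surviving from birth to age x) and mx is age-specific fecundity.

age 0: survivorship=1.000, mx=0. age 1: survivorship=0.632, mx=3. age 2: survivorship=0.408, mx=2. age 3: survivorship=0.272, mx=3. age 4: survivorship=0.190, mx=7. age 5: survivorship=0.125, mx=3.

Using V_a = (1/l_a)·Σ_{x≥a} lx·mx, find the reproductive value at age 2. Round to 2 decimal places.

lx·mx for x ≥ 2: 0.816, 0.816, 1.33, 0.375 → sum = 3.337
V_2 = 3.337 / l_2 = 3.337 / 0.408 = 8.178922… → 8.18

8.18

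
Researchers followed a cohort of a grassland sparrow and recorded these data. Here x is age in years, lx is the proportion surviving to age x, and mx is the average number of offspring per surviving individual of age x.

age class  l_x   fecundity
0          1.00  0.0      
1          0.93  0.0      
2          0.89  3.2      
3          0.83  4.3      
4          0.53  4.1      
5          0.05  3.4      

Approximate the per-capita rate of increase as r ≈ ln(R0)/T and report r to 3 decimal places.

R0 = Σ lx·mx = 0 + 0 + 2.848 + 3.569 + 2.173 + 0.17 = 8.76
Σ x·lx·mx = 25.945; T = 25.945/8.76 = 2.96176…
r ≈ ln(R0)/T = ln(8.76)/2.96176… = 0.73274… → 0.733

0.733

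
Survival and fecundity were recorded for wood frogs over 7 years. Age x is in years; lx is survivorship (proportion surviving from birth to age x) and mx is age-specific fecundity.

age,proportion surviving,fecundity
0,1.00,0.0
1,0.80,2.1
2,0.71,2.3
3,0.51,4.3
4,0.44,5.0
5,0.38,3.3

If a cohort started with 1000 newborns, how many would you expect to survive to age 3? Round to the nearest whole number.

Expected survivors = N0 · l_3 = 1000 × 0.51 = 510 → 510

510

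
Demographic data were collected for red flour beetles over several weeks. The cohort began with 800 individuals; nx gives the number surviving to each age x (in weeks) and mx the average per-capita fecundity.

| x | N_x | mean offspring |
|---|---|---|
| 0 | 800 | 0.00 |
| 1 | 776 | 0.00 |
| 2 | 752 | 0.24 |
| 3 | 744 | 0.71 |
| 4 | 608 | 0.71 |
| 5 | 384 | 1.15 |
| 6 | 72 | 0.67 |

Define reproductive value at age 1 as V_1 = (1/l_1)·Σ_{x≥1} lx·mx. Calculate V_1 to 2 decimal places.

lx = nx/n0 = nx/800: 1, 0.97, 0.94, 0.93, 0.76, 0.48, 0.09
lx·mx for x ≥ 1: 0, 0.2256, 0.6603, 0.5396, 0.552, 0.0603 → sum = 2.0378
V_1 = 2.0378 / l_1 = 2.0378 / 0.97 = 2.100825… → 2.10

2.10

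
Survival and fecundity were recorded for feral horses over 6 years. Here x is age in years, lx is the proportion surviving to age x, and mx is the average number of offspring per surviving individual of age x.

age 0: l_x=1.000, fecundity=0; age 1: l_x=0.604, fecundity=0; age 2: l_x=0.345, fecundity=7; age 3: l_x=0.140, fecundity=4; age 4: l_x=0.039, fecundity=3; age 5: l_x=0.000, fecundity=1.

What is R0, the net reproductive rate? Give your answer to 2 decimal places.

3.09

lx·mx by age: 0, 0, 2.415, 0.56, 0.117, 0
R0 = Σ lx·mx = 3.092 → 3.09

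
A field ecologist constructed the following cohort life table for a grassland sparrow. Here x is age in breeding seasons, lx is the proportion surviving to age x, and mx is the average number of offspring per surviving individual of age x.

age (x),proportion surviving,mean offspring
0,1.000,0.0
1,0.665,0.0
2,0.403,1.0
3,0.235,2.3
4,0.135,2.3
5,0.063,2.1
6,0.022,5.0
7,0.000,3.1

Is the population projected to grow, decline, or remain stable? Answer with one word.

R0 = Σ lx·mx = 0 + 0 + 0.403 + 0.5405 + 0.3105 + 0.1323 + 0.11 + 0 = 1.4963
R0 > 1, so the population is growing.

growing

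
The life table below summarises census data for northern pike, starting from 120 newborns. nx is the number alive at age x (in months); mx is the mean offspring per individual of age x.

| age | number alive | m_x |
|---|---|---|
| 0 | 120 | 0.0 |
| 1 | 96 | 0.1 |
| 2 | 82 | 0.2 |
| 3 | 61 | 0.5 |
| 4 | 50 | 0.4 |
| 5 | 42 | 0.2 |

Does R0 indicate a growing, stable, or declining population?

declining

lx = nx/n0 = nx/120: 1, 0.8, 0.68333…, 0.50833…, 0.41667…, 0.35
R0 = Σ lx·mx = 0 + 0.08 + 0.136667… + 0.254167… + 0.166667… + 0.07 = 0.7075…
R0 < 1, so the population is declining.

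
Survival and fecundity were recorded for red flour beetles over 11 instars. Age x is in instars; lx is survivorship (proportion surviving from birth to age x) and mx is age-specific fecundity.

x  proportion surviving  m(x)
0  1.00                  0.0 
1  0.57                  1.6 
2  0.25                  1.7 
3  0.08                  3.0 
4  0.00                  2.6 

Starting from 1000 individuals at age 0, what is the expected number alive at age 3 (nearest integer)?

Expected survivors = N0 · l_3 = 1000 × 0.08 = 80 → 80

80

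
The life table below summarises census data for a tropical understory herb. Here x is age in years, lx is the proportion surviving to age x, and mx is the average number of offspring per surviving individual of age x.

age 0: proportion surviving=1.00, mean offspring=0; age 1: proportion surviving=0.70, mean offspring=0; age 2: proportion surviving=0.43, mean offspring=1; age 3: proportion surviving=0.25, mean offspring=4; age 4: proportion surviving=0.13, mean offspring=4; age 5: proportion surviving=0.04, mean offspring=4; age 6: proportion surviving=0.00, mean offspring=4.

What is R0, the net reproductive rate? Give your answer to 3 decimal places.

lx·mx by age: 0, 0, 0.43, 1, 0.52, 0.16, 0
R0 = Σ lx·mx = 2.11 → 2.110

2.110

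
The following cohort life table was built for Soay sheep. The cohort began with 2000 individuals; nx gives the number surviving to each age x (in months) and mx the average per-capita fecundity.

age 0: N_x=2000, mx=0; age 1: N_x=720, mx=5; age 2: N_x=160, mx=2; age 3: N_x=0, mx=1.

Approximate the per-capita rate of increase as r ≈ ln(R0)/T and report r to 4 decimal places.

lx = nx/n0 = nx/2000: 1, 0.36, 0.08, 0
R0 = Σ lx·mx = 0 + 1.8 + 0.16 + 0 = 1.96
Σ x·lx·mx = 2.12; T = 2.12/1.96 = 1.08163…
r ≈ ln(R0)/T = ln(1.96)/1.08163… = 0.622156… → 0.6222

0.6222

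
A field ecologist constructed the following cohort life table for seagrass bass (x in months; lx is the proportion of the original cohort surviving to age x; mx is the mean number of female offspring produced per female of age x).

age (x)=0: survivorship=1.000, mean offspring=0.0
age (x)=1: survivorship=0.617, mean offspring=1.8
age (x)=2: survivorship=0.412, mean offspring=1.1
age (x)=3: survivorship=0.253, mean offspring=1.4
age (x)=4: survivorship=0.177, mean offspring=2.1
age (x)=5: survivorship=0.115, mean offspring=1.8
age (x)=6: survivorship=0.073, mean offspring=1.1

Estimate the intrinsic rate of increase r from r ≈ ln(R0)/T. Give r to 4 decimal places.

0.4010

R0 = Σ lx·mx = 0 + 1.1106 + 0.4532 + 0.3542 + 0.3717 + 0.207 + 0.0803 = 2.577
Σ x·lx·mx = 6.0832; T = 6.0832/2.577 = 2.36057…
r ≈ ln(R0)/T = ln(2.577)/2.36057… = 0.401015… → 0.4010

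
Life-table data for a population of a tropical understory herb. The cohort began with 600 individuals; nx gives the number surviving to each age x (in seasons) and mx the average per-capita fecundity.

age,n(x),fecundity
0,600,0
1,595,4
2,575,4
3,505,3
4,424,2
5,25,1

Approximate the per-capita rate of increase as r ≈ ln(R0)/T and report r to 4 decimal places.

1.1589

lx = nx/n0 = nx/600: 1, 0.99167…, 0.95833…, 0.84167…, 0.70667…, 0.04167…
R0 = Σ lx·mx = 0 + 3.96667… + 3.83333… + 2.525… + 1.41333… + 0.04167… = 11.78…
Σ x·lx·mx = 25.07…; T = 25.07…/11.78… = 2.12818…
r ≈ ln(R0)/T = ln(11.78…)/2.12818… = 1.158924… → 1.1589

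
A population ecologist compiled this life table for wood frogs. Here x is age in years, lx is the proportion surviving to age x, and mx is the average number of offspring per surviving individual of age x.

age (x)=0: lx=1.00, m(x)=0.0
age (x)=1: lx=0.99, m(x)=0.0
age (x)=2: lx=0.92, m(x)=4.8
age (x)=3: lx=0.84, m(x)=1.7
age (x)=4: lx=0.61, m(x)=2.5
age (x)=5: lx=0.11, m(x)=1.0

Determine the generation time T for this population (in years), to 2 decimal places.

lx·mx: 0, 0, 4.416, 1.428, 1.525, 0.11 → R0 = 7.479
x·lx·mx: 0, 0, 8.832, 4.284, 6.1, 0.55 → Σ = 19.766
T = 19.766 / 7.479 = 2.642867… → 2.64

2.64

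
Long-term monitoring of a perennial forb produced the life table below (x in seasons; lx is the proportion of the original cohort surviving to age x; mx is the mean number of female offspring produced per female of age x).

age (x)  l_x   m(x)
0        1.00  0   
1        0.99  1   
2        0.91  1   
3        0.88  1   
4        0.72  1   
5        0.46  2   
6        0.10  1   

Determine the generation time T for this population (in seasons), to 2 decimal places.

lx·mx: 0, 0.99, 0.91, 0.88, 0.72, 0.92, 0.1 → R0 = 4.52
x·lx·mx: 0, 0.99, 1.82, 2.64, 2.88, 4.6, 0.6 → Σ = 13.53
T = 13.53 / 4.52 = 2.993363… → 2.99

2.99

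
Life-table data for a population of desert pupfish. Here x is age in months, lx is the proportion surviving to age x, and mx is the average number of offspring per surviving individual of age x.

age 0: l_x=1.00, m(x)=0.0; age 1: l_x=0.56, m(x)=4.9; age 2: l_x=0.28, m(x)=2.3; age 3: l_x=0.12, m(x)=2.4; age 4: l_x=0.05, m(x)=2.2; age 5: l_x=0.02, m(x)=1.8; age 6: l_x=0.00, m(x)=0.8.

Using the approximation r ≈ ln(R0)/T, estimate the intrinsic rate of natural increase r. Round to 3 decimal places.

0.929

R0 = Σ lx·mx = 0 + 2.744 + 0.644 + 0.288 + 0.11 + 0.036 + 0 = 3.822
Σ x·lx·mx = 5.516; T = 5.516/3.822 = 1.44322…
r ≈ ln(R0)/T = ln(3.822)/1.44322… = 0.92901… → 0.929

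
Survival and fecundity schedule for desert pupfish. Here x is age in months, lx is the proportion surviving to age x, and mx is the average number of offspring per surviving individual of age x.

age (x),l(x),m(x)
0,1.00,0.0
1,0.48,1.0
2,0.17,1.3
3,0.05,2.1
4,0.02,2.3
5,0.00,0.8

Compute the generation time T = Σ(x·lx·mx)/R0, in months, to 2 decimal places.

lx·mx: 0, 0.48, 0.221, 0.105, 0.046, 0 → R0 = 0.852
x·lx·mx: 0, 0.48, 0.442, 0.315, 0.184, 0 → Σ = 1.421
T = 1.421 / 0.852 = 1.66784… → 1.67

1.67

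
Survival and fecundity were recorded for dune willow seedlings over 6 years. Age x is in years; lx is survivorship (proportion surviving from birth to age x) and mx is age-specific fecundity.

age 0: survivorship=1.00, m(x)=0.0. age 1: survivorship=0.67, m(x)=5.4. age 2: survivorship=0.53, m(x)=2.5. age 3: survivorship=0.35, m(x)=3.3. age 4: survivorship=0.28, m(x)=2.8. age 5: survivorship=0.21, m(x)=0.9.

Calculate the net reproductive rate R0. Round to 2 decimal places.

7.07

lx·mx by age: 0, 3.618, 1.325, 1.155, 0.784, 0.189
R0 = Σ lx·mx = 7.071 → 7.07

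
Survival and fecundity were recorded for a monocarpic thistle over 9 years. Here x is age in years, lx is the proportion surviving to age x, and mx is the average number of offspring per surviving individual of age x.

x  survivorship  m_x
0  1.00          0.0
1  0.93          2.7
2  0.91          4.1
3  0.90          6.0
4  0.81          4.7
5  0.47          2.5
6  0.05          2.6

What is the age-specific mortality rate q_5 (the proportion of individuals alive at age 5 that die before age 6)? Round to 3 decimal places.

0.894

q_5 = (l_5 − l_6) / l_5 = (0.47 − 0.05) / 0.47
     = 0.42 / 0.47 = 0.893617… → 0.894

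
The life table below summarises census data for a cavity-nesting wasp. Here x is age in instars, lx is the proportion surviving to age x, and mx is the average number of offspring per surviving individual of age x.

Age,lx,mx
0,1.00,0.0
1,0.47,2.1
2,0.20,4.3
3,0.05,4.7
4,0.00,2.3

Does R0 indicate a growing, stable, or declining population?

R0 = Σ lx·mx = 0 + 0.987 + 0.86 + 0.235 + 0 = 2.082
R0 > 1, so the population is growing.

growing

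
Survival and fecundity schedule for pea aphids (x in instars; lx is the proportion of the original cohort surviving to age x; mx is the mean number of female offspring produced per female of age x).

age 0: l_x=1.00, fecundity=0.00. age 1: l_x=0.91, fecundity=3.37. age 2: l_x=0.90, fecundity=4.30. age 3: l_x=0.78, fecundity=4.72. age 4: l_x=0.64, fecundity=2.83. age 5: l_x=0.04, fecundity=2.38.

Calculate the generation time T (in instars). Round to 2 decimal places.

lx·mx: 0, 3.0667, 3.87, 3.6816, 1.8112, 0.0952 → R0 = 12.5247
x·lx·mx: 0, 3.0667, 7.74, 11.0448, 7.2448, 0.476 → Σ = 29.5723
T = 29.5723 / 12.5247 = 2.361118… → 2.36

2.36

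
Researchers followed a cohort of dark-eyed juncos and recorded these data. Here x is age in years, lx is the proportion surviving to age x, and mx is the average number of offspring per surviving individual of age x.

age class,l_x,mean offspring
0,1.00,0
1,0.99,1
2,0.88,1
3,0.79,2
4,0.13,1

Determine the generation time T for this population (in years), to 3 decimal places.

2.237

lx·mx: 0, 0.99, 0.88, 1.58, 0.13 → R0 = 3.58
x·lx·mx: 0, 0.99, 1.76, 4.74, 0.52 → Σ = 8.01
T = 8.01 / 3.58 = 2.23743… → 2.237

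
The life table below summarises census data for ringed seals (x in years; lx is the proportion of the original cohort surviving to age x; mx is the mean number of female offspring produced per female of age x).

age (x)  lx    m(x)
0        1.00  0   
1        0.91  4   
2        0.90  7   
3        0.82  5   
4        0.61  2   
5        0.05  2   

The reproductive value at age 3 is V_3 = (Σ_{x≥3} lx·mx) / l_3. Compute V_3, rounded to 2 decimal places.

6.61

lx·mx for x ≥ 3: 4.1, 1.22, 0.1 → sum = 5.42
V_3 = 5.42 / l_3 = 5.42 / 0.82 = 6.609756… → 6.61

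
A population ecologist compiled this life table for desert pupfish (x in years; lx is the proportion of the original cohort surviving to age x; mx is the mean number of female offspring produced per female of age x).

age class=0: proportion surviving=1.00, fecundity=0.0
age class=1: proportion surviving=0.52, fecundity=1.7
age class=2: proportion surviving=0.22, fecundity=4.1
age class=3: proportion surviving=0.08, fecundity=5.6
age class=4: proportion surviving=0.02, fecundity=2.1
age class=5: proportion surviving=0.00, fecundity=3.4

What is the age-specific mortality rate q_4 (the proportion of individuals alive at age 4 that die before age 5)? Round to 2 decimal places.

1.00

q_4 = (l_4 − l_5) / l_4 = (0.02 − 0) / 0.02
     = 0.02 / 0.02 = 1 → 1.00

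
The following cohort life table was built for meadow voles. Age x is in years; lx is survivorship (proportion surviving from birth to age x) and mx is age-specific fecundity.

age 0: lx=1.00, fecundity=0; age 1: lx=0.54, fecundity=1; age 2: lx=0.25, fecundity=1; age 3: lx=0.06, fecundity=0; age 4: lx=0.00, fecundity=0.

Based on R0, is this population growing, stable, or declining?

R0 = Σ lx·mx = 0 + 0.54 + 0.25 + 0 + 0 = 0.79
R0 < 1, so the population is declining.

declining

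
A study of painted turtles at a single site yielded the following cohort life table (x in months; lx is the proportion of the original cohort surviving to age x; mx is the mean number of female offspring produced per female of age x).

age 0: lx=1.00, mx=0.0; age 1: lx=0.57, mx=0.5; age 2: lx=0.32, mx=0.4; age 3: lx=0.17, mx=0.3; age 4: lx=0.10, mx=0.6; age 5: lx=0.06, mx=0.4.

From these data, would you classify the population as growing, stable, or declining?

declining

R0 = Σ lx·mx = 0 + 0.285 + 0.128 + 0.051 + 0.06 + 0.024 = 0.548
R0 < 1, so the population is declining.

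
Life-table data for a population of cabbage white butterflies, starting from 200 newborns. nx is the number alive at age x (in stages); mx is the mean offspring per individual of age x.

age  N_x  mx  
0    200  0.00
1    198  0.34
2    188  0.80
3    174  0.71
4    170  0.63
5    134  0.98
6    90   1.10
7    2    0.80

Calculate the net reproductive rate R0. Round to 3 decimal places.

3.401

lx = nx/n0 = nx/200: 1, 0.99, 0.94, 0.87, 0.85, 0.67, 0.45, 0.01
lx·mx by age: 0, 0.3366, 0.752, 0.6177, 0.5355, 0.6566, 0.495, 0.008
R0 = Σ lx·mx = 3.4014 → 3.401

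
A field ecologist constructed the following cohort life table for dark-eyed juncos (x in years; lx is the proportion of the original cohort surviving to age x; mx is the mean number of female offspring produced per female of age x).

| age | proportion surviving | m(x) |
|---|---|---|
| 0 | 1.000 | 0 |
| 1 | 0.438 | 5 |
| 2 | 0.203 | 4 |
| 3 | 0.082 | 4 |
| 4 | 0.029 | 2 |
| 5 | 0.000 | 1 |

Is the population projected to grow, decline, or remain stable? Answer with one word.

growing

R0 = Σ lx·mx = 0 + 2.19 + 0.812 + 0.328 + 0.058 + 0 = 3.388
R0 > 1, so the population is growing.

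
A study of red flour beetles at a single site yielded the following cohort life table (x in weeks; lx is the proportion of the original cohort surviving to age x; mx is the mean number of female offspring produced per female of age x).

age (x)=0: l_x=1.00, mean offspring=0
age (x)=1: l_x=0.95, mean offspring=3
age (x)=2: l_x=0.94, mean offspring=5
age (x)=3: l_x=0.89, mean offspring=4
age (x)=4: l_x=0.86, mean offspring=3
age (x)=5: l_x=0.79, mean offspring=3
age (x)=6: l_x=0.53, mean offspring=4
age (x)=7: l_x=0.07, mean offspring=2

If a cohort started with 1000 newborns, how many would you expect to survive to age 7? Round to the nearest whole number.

70

Expected survivors = N0 · l_7 = 1000 × 0.07 = 70 → 70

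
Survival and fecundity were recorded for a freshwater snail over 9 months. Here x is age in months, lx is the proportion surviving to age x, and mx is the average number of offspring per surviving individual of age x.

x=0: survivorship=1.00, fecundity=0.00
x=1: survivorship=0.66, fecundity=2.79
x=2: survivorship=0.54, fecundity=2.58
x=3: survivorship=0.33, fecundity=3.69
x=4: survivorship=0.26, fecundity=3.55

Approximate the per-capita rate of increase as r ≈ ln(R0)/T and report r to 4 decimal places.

R0 = Σ lx·mx = 0 + 1.8414 + 1.3932 + 1.2177 + 0.923 = 5.3753
Σ x·lx·mx = 11.9729; T = 11.9729/5.3753 = 2.22739…
r ≈ ln(R0)/T = ln(5.3753)/2.22739… = 0.75506… → 0.7551

0.7551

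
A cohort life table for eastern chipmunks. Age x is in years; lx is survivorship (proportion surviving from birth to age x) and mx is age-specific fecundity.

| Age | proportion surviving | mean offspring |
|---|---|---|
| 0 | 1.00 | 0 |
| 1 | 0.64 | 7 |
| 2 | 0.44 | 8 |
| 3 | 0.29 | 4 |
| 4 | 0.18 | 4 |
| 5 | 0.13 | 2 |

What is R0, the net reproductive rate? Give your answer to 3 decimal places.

10.140

lx·mx by age: 0, 4.48, 3.52, 1.16, 0.72, 0.26
R0 = Σ lx·mx = 10.14 → 10.140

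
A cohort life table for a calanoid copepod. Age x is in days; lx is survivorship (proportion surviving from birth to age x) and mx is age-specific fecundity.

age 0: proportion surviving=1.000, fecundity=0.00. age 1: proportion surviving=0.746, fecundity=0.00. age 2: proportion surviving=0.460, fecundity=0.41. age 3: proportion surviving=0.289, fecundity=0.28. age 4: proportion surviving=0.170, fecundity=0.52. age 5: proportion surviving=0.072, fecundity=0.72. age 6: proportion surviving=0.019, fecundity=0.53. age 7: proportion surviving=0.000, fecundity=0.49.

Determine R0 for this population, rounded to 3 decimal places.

lx·mx by age: 0, 0, 0.1886, 0.08092, 0.0884, 0.05184, 0.01007, 0
R0 = Σ lx·mx = 0.41983 → 0.420

0.420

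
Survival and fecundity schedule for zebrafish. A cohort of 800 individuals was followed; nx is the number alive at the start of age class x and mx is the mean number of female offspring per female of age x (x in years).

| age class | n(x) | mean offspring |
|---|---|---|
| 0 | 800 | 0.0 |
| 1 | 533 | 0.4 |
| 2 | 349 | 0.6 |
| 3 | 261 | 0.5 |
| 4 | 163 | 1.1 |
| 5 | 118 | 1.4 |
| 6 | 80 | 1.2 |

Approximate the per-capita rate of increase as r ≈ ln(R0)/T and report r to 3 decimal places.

0.069

lx = nx/n0 = nx/800: 1, 0.66625, 0.43625, 0.32625, 0.20375, 0.1475, 0.1
R0 = Σ lx·mx = 0 + 0.2665… + 0.26175… + 0.16313… + 0.22413… + 0.2065 + 0.12 = 1.242
Σ x·lx·mx = 3.928375; T = 3.928375/1.242 = 3.16294…
r ≈ ln(R0)/T = ln(1.242)/3.16294… = 0.06852… → 0.069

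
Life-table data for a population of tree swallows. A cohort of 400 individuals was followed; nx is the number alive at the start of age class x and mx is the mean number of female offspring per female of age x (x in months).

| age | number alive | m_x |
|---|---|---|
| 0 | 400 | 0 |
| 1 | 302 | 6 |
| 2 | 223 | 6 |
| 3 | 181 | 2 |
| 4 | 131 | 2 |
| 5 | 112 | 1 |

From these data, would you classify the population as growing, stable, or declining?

lx = nx/n0 = nx/400: 1, 0.755, 0.5575, 0.4525, 0.3275, 0.28
R0 = Σ lx·mx = 0 + 4.53 + 3.345 + 0.905 + 0.655 + 0.28 = 9.715
R0 > 1, so the population is growing.

growing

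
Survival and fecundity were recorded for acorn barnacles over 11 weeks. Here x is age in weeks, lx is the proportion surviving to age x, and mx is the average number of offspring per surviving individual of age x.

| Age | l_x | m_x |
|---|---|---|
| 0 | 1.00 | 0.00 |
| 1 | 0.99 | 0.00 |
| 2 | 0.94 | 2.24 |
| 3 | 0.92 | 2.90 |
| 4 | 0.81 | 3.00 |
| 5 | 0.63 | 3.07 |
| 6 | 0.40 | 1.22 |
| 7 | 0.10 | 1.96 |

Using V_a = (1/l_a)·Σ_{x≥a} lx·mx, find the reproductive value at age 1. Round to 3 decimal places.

lx·mx for x ≥ 1: 0, 2.1056, 2.668, 2.43, 1.9341, 0.488, 0.196 → sum = 9.8217
V_1 = 9.8217 / l_1 = 9.8217 / 0.99 = 9.920909… → 9.921

9.921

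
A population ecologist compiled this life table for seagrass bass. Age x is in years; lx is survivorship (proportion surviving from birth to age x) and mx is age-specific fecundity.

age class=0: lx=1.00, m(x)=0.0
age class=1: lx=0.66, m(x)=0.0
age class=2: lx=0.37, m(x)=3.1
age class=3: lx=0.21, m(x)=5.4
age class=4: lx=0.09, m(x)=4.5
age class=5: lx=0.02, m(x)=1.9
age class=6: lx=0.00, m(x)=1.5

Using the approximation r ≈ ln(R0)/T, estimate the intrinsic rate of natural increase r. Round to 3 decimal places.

0.364

R0 = Σ lx·mx = 0 + 0 + 1.147 + 1.134 + 0.405 + 0.038 + 0 = 2.724
Σ x·lx·mx = 7.506; T = 7.506/2.724 = 2.75551…
r ≈ ln(R0)/T = ln(2.724)/2.75551… = 0.36367… → 0.364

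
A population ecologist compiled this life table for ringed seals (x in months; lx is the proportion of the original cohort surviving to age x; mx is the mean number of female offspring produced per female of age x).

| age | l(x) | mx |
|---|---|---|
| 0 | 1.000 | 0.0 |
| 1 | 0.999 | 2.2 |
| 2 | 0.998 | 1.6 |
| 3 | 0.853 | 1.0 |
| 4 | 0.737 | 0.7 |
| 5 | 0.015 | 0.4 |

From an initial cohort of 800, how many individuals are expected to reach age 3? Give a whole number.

682

Expected survivors = N0 · l_3 = 800 × 0.853 = 682.4 → 682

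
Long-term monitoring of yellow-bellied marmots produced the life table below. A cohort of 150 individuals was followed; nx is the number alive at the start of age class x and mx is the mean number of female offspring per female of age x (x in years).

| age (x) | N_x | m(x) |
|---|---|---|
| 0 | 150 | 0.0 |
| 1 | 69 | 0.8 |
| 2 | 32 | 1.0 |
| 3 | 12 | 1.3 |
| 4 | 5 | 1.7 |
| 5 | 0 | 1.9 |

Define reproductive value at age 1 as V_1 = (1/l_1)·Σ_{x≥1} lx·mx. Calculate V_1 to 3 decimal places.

1.613

lx = nx/n0 = nx/150: 1, 0.46, 0.21333…, 0.08, 0.03333…, 0
lx·mx for x ≥ 1: 0.368, 0.213333…, 0.104, 0.056667…, 0 → sum = 0.742…
V_1 = 0.742… / l_1 = 0.742… / 0.46 = 1.613043… → 1.613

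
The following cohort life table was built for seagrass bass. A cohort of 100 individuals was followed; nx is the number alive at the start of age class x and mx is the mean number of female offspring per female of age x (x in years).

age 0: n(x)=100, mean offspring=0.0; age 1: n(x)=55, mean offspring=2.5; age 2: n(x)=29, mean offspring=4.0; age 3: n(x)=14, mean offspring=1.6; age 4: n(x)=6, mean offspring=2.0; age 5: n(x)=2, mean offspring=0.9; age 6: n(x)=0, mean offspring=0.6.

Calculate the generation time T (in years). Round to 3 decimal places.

1.704

lx = nx/n0 = nx/100: 1, 0.55, 0.29, 0.14, 0.06, 0.02, 0
lx·mx: 0, 1.375, 1.16, 0.224, 0.12, 0.018, 0 → R0 = 2.897
x·lx·mx: 0, 1.375, 2.32, 0.672, 0.48, 0.09, 0 → Σ = 4.937
T = 4.937 / 2.897 = 1.704177… → 1.704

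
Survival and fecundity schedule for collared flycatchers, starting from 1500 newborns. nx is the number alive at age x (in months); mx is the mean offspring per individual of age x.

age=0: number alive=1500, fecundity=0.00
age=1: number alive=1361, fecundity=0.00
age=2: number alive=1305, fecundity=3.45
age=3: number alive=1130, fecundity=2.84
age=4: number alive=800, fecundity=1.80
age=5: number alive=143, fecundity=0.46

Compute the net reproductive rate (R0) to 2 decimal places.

6.14

lx = nx/n0 = nx/1500: 1, 0.90733…, 0.87, 0.75333…, 0.53333…, 0.09533…
lx·mx by age: 0, 0, 3.0015, 2.139467…, 0.96…, 0.043853…
R0 = Σ lx·mx = 6.14482… → 6.14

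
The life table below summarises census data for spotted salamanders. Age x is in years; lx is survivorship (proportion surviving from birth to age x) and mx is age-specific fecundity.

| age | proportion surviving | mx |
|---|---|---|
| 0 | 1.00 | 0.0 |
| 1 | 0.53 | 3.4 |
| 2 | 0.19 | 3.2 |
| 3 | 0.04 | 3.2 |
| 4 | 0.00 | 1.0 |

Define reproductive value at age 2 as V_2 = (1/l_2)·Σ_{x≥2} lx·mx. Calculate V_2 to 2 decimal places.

lx·mx for x ≥ 2: 0.608, 0.128, 0 → sum = 0.736
V_2 = 0.736 / l_2 = 0.736 / 0.19 = 3.873684… → 3.87

3.87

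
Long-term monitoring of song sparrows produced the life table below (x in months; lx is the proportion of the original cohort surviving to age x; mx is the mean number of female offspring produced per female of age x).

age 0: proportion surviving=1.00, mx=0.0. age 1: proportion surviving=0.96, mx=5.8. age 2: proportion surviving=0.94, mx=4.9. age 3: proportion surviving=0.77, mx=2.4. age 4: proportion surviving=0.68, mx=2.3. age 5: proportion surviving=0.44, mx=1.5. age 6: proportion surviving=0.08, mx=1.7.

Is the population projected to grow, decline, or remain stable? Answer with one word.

R0 = Σ lx·mx = 0 + 5.568 + 4.606 + 1.848 + 1.564 + 0.66 + 0.136 = 14.382
R0 > 1, so the population is growing.

growing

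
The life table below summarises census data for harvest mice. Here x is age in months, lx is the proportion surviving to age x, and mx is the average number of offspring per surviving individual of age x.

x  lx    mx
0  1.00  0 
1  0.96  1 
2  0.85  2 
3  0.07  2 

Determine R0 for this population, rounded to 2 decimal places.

lx·mx by age: 0, 0.96, 1.7, 0.14
R0 = Σ lx·mx = 2.8 → 2.80

2.80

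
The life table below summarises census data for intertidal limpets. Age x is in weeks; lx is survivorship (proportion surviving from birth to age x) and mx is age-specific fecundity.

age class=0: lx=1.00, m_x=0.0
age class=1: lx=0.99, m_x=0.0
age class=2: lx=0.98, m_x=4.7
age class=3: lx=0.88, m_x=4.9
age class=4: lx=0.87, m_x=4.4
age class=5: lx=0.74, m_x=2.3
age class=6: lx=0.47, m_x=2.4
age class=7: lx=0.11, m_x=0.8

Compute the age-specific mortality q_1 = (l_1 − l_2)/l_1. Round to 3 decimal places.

0.010

q_1 = (l_1 − l_2) / l_1 = (0.99 − 0.98) / 0.99
     = 0.01 / 0.99 = 0.010101… → 0.010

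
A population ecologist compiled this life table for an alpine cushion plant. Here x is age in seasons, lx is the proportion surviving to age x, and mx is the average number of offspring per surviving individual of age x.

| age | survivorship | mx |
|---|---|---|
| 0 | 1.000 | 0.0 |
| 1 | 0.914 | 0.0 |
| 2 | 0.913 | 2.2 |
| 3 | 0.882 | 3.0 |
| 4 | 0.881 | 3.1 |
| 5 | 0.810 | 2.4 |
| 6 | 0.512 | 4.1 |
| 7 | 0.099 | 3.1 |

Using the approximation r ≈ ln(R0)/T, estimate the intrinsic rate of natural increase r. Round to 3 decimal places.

R0 = Σ lx·mx = 0 + 0 + 2.0086 + 2.646 + 2.7311 + 1.944 + 2.0992 + 0.3069 = 11.7358
Σ x·lx·mx = 47.3431; T = 47.3431/11.7358 = 4.03408…
r ≈ ln(R0)/T = ln(11.7358)/4.03408… = 0.61046… → 0.610

0.610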